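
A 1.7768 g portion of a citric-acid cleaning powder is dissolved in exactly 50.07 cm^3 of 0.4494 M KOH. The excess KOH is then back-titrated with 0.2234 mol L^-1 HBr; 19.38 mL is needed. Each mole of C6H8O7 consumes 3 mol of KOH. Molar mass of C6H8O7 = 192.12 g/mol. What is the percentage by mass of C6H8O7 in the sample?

Total n(KOH) added = 0.4494 x 0.05007 = 0.02250 mol.
n(HBr) used = 0.2234 x 0.01938 = 0.004329 mol, which equals the excess n(KOH).
So n(KOH) consumed by the sample = 0.02250 - 0.004329 = 0.01817 mol.
n(C6H8O7) = 0.01817 / 3 = 0.006057 mol.
mass C6H8O7 = 0.006057 x 192.12 = 1.164 g, so %C6H8O7 = 1.164/1.7768 x 100 = 65.5%.

65.5%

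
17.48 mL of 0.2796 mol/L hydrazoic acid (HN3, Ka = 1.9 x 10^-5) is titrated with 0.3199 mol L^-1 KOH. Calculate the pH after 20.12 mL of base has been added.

12.61

n(acid) = 0.2796 x 0.01748 = 0.004887 mol; n(KOH) added = 0.3199 x 0.02012 = 0.006436 mol.
Base is in excess by 0.006436 - 0.004887 = 0.001549 mol in a total volume of 0.03760 L.
[OH^-] = 0.001549/0.03760 = 0.04120 M, so pOH = 1.39 and pH = 14.00 - 1.39 = 12.61.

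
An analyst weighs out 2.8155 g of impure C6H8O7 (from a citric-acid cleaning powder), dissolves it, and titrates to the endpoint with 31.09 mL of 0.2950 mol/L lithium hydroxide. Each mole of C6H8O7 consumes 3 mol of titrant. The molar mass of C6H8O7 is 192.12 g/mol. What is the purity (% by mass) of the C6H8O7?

n(LiOH) = 0.2950 x 0.03109 = 0.009172 mol.
n(C6H8O7) = 0.009172 / 3 = 0.003057 mol.
mass of C6H8O7 = 0.003057 x 192.12 = 0.5873 g.
% purity = 0.5873 / 2.8155 x 100 = 20.9%.

20.9%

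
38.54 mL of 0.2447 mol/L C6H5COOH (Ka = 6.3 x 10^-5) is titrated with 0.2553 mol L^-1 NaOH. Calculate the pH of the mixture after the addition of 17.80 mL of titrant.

Initial n(C6H5COOH) = 0.2447 x 0.03854 = 0.009431 mol.
n(NaOH) added = 0.2553 x 0.01780 = 0.004544 mol, converting that many moles of C6H5COOH to C6H5COO-.
Remaining n(C6H5COOH) = 0.004886 mol; n(C6H5COO-) = 0.004544 mol.
By Henderson-Hasselbalch, pH = pKa + log([A^-]/[HA]) = 4.20 + log(0.004544/0.004886) = 4.20 + (-0.03) = 4.17.

4.17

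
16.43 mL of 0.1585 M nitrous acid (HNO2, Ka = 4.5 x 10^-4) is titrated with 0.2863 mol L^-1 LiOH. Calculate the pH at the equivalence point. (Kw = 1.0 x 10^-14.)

n(HNO2) = 0.1585 x 0.01643 = 0.002604 mol; V(LiOH) at equivalence = 0.002604/0.2863 = 0.009096 L.
At equivalence all the acid is converted to NO2-; total volume = 0.01643 + 0.009096 = 0.02553 L, so [NO2-] = 0.002604/0.02553 = 0.1020 M.
Kb = Kw/Ka = 1.0e-14 / 4.5 x 10^-4 = 2.22e-11.
[OH^-] = sqrt(Kb x [NO2-]) = sqrt(2.22e-11 x 0.1020) = 1.51e-6 M.
pOH = 5.82, so pH = 14.00 - 5.82 = 8.18.

8.18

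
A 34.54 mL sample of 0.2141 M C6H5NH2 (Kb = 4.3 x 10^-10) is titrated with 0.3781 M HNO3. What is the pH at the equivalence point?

2.75

n(C6H5NH2) = 0.2141 x 0.03454 = 0.007395 mol; V(HNO3) at equivalence = 0.007395/0.3781 = 0.01956 L.
At equivalence the base is fully converted to C6H5NH3+; total volume = 0.05410 L, so [C6H5NH3+] = 0.007395/0.05410 = 0.1367 M.
Ka(C6H5NH3+) = Kw/Kb = 1.0e-14 / 4.3 x 10^-10 = 2.33e-5.
[H^+] = sqrt(Ka x [C6H5NH3+]) = sqrt(2.33e-5 x 0.1367) = 0.00178 M.
pH = -log(0.00178) = 2.75.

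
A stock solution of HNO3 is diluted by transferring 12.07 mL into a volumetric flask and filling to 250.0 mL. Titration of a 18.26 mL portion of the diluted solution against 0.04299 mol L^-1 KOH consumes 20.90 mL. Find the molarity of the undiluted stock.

1.02 M

n(KOH) = 0.04299 x 0.02090 = 0.0008985 mol.
n(HNO3) in the aliquot = 0.0008985 mol.
[diluted HNO3] = 0.0008985 / 0.01826 = 0.04921 M.
Dilution factor = 250.0/12.07 = 20.71, so [stock] = 0.04921 x 20.71 = 1.02 M.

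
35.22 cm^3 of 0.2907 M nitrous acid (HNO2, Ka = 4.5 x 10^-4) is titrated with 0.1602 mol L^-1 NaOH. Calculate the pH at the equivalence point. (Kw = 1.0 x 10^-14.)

n(HNO2) = 0.2907 x 0.03522 = 0.01024 mol; V(NaOH) at equivalence = 0.01024/0.1602 = 0.06391 L.
At equivalence all the acid is converted to NO2-; total volume = 0.03522 + 0.06391 = 0.09913 L, so [NO2-] = 0.01024/0.09913 = 0.1033 M.
Kb = Kw/Ka = 1.0e-14 / 4.5 x 10^-4 = 2.22e-11.
[OH^-] = sqrt(Kb x [NO2-]) = sqrt(2.22e-11 x 0.1033) = 1.51e-6 M.
pOH = 5.82, so pH = 14.00 - 5.82 = 8.18.

8.18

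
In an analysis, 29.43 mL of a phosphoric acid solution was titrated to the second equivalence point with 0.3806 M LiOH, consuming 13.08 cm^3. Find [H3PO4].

n(LiOH) = 0.3806 x 0.01308 = 0.004978 mol.
At the second equivalence point, 2 mol OH^- react per mol H3PO4, so n(H3PO4) = 0.004978 / 2 = 0.002489 mol.
[H3PO4] = 0.002489 / 0.02943 L = 0.0846 M.

0.0846 M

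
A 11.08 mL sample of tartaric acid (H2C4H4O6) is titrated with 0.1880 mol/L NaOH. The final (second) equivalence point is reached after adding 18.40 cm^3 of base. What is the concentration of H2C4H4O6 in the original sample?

n(NaOH) = 0.1880 x 0.01840 = 0.003459 mol.
At the final (second) equivalence point, 2 mol OH^- react per mol H2C4H4O6, so n(H2C4H4O6) = 0.003459 / 2 = 0.001730 mol.
[H2C4H4O6] = 0.001730 / 0.01108 L = 0.156 M.

0.156 M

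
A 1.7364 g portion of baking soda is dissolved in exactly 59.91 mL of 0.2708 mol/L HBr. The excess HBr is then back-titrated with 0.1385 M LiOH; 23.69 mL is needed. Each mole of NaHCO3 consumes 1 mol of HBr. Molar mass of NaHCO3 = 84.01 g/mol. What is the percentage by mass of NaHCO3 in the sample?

62.6%

Total n(HBr) added = 0.2708 x 0.05991 = 0.01622 mol.
n(LiOH) used = 0.1385 x 0.02369 = 0.003281 mol, which equals the excess n(HBr).
So n(HBr) consumed by the sample = 0.01622 - 0.003281 = 0.01294 mol.
n(NaHCO3) = 0.01294 / 1 = 0.01294 mol.
mass NaHCO3 = 0.01294 x 84.01 = 1.087 g, so %NaHCO3 = 1.087/1.7364 x 100 = 62.6%.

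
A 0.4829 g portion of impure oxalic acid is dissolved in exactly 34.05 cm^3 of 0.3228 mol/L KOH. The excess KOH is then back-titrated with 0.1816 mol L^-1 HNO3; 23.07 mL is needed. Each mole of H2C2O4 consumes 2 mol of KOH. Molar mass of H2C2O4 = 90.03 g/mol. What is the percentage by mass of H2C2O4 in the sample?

63.4%

Total n(KOH) added = 0.3228 x 0.03405 = 0.01099 mol.
n(HNO3) used = 0.1816 x 0.02307 = 0.004190 mol, which equals the excess n(KOH).
So n(KOH) consumed by the sample = 0.01099 - 0.004190 = 0.006802 mol.
n(H2C2O4) = 0.006802 / 2 = 0.003401 mol.
mass H2C2O4 = 0.003401 x 90.03 = 0.3062 g, so %H2C2O4 = 0.3062/0.4829 x 100 = 63.4%.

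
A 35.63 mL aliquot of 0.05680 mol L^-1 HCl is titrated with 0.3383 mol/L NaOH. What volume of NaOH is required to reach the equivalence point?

5.98 mL

n(HCl) = 0.05680 mol/L x 0.03563 L = 0.002024 mol.
At equivalence n(NaOH) = n(HCl) = 0.002024 mol.
V(NaOH) = 0.002024 / 0.3383 = 0.005982 L = 5.98 mL.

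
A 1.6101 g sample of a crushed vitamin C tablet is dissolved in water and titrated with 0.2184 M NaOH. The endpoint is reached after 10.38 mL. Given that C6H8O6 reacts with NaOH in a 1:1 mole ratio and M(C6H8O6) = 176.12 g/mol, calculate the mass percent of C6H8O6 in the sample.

24.8%

n(NaOH) = 0.2184 x 0.01038 = 0.002267 mol.
n(C6H8O6) = 0.002267 / 1 = 0.002267 mol.
mass of C6H8O6 = 0.002267 x 176.12 = 0.3993 g.
% purity = 0.3993 / 1.6101 x 100 = 24.8%.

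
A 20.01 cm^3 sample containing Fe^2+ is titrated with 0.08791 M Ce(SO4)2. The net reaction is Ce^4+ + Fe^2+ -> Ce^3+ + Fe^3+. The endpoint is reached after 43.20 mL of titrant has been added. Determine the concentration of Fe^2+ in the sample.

n(Ce(SO4)2) = 0.08791 x 0.04320 = 0.003798 mol.
From the balanced equation, 1 mol Ce(SO4)2 reacts with 1 mol Fe^2+, so n(Fe^2+) = 0.003798 x 1/1 = 0.003798 mol.
[Fe^2+] = 0.003798 / 0.02001 L = 0.190 M.

0.190 M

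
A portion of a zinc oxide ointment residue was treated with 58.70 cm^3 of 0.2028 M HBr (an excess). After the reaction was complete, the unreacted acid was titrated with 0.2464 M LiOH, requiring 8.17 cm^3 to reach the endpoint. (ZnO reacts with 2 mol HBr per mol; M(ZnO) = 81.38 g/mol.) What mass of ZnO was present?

Total n(HBr) added = 0.2028 x 0.05870 = 0.01190 mol.
n(LiOH) used = 0.2464 x 0.008170 = 0.002013 mol, which equals the excess n(HBr).
So n(HBr) consumed by the sample = 0.01190 - 0.002013 = 0.009891 mol.
n(ZnO) = 0.009891 / 2 = 0.004946 mol.
mass = 0.004946 mol x 81.38 g/mol = 0.402 g.

0.402 g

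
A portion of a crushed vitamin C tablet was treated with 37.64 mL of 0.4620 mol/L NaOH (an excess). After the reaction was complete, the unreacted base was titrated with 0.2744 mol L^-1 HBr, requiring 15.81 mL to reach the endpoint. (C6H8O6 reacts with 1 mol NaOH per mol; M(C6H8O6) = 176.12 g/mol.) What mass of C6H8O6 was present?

Total n(NaOH) added = 0.4620 x 0.03764 = 0.01739 mol.
n(HBr) used = 0.2744 x 0.01581 = 0.004338 mol, which equals the excess n(NaOH).
So n(NaOH) consumed by the sample = 0.01739 - 0.004338 = 0.01305 mol.
n(C6H8O6) = 0.01305 / 1 = 0.01305 mol.
mass = 0.01305 mol x 176.12 g/mol = 2.30 g.

2.30 g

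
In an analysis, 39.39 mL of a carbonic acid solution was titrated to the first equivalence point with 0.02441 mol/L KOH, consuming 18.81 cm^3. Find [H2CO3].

0.0117 M

n(KOH) = 0.02441 x 0.01881 = 0.0004592 mol.
At the first equivalence point, 1 mol OH^- react per mol H2CO3, so n(H2CO3) = 0.0004592 / 1 = 0.0004592 mol.
[H2CO3] = 0.0004592 / 0.03939 L = 0.0117 M.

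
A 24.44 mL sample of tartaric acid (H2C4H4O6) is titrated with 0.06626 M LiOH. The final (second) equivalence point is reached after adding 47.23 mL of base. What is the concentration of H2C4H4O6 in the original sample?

0.0640 M

n(LiOH) = 0.06626 x 0.04723 = 0.003129 mol.
At the final (second) equivalence point, 2 mol OH^- react per mol H2C4H4O6, so n(H2C4H4O6) = 0.003129 / 2 = 0.001565 mol.
[H2C4H4O6] = 0.001565 / 0.02444 L = 0.0640 M.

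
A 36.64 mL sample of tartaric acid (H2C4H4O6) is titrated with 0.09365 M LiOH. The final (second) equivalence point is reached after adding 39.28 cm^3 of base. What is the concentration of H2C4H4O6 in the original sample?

0.0502 M

n(LiOH) = 0.09365 x 0.03928 = 0.003679 mol.
At the final (second) equivalence point, 2 mol OH^- react per mol H2C4H4O6, so n(H2C4H4O6) = 0.003679 / 2 = 0.001839 mol.
[H2C4H4O6] = 0.001839 / 0.03664 L = 0.0502 M.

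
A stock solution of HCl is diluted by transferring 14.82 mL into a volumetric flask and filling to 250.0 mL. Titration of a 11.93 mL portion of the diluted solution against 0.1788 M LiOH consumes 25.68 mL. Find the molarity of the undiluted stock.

n(LiOH) = 0.1788 x 0.02568 = 0.004592 mol.
n(HCl) in the aliquot = 0.004592 mol.
[diluted HCl] = 0.004592 / 0.01193 = 0.3849 M.
Dilution factor = 250.0/14.82 = 16.87, so [stock] = 0.3849 x 16.87 = 6.49 M.

6.49 M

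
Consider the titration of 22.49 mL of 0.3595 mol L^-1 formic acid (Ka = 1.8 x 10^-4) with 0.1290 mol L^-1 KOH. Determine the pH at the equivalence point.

8.36

n(HCOOH) = 0.3595 x 0.02249 = 0.008085 mol; V(KOH) at equivalence = 0.008085/0.1290 = 0.06268 L.
At equivalence all the acid is converted to HCOO-; total volume = 0.02249 + 0.06268 = 0.08517 L, so [HCOO-] = 0.008085/0.08517 = 0.09493 M.
Kb = Kw/Ka = 1.0e-14 / 1.8 x 10^-4 = 5.56e-11.
[OH^-] = sqrt(Kb x [HCOO-]) = sqrt(5.56e-11 x 0.09493) = 2.30e-6 M.
pOH = 5.64, so pH = 14.00 - 5.64 = 8.36.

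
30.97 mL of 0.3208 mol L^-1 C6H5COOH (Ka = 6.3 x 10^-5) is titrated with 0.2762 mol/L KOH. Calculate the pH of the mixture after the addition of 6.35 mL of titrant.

3.53

Initial n(C6H5COOH) = 0.3208 x 0.03097 = 0.009935 mol.
n(KOH) added = 0.2762 x 0.006350 = 0.001754 mol, converting that many moles of C6H5COOH to C6H5COO-.
Remaining n(C6H5COOH) = 0.008181 mol; n(C6H5COO-) = 0.001754 mol.
By Henderson-Hasselbalch, pH = pKa + log([A^-]/[HA]) = 4.20 + log(0.001754/0.008181) = 4.20 + (-0.67) = 3.53.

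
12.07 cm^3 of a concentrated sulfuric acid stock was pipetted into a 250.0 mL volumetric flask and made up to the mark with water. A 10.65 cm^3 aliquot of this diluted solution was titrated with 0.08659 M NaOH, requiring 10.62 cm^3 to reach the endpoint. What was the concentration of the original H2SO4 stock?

n(NaOH) = 0.08659 x 0.01062 = 0.0009196 mol.
n(H2SO4) in the aliquot = 0.0009196 x 1/2 = 0.0004598 mol.
[diluted H2SO4] = 0.0004598 / 0.01065 = 0.04317 M.
Dilution factor = 250.0/12.07 = 20.71, so [stock] = 0.04317 x 20.71 = 0.894 M.

0.894 M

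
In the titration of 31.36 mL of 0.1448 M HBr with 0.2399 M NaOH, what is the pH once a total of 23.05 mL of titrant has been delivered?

n(acid) = 0.1448 x 0.03136 = 0.004541 mol; n(NaOH) added = 0.2399 x 0.02305 = 0.005530 mol.
Base is in excess by 0.005530 - 0.004541 = 0.0009888 mol in a total volume of 0.05441 L.
[OH^-] = 0.0009888/0.05441 = 0.01817 M, so pOH = 1.74 and pH = 14.00 - 1.74 = 12.26.

12.26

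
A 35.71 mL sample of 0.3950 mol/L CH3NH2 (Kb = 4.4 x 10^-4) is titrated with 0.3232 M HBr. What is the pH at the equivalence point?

5.70

n(CH3NH2) = 0.3950 x 0.03571 = 0.01411 mol; V(HBr) at equivalence = 0.01411/0.3232 = 0.04364 L.
At equivalence the base is fully converted to CH3NH3+; total volume = 0.07935 L, so [CH3NH3+] = 0.01411/0.07935 = 0.1778 M.
Ka(CH3NH3+) = Kw/Kb = 1.0e-14 / 4.4 x 10^-4 = 2.27e-11.
[H^+] = sqrt(Ka x [CH3NH3+]) = sqrt(2.27e-11 x 0.1778) = 2.01e-6 M.
pH = -log(2.01e-6) = 5.70.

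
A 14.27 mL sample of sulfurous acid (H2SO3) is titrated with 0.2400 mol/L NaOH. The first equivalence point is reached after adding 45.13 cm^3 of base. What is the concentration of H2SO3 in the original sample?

n(NaOH) = 0.2400 x 0.04513 = 0.01083 mol.
At the first equivalence point, 1 mol OH^- react per mol H2SO3, so n(H2SO3) = 0.01083 / 1 = 0.01083 mol.
[H2SO3] = 0.01083 / 0.01427 L = 0.759 M.

0.759 M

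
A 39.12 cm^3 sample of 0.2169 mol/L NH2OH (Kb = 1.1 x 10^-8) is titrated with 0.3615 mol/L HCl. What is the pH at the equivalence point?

3.45

n(NH2OH) = 0.2169 x 0.03912 = 0.008485 mol; V(HCl) at equivalence = 0.008485/0.3615 = 0.02347 L.
At equivalence the base is fully converted to NH3OH+; total volume = 0.06259 L, so [NH3OH+] = 0.008485/0.06259 = 0.1356 M.
Ka(NH3OH+) = Kw/Kb = 1.0e-14 / 1.1 x 10^-8 = 9.09e-7.
[H^+] = sqrt(Ka x [NH3OH+]) = sqrt(9.09e-7 x 0.1356) = 0.000351 M.
pH = -log(0.000351) = 3.45.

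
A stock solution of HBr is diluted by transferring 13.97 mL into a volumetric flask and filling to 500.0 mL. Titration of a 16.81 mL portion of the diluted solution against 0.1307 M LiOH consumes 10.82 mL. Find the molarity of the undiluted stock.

n(LiOH) = 0.1307 x 0.01082 = 0.001414 mol.
n(HBr) in the aliquot = 0.001414 mol.
[diluted HBr] = 0.001414 / 0.01681 = 0.08413 M.
Dilution factor = 500.0/13.97 = 35.79, so [stock] = 0.08413 x 35.79 = 3.01 M.

3.01 M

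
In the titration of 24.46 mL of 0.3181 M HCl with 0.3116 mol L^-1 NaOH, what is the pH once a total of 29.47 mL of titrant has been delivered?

12.41

n(acid) = 0.3181 x 0.02446 = 0.007781 mol; n(NaOH) added = 0.3116 x 0.02947 = 0.009183 mol.
Base is in excess by 0.009183 - 0.007781 = 0.001402 mol in a total volume of 0.05393 L.
[OH^-] = 0.001402/0.05393 = 0.02600 M, so pOH = 1.59 and pH = 14.00 - 1.59 = 12.41.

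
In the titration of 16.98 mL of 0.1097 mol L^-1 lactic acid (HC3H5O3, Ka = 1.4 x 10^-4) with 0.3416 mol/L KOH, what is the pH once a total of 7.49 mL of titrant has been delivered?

n(acid) = 0.1097 x 0.01698 = 0.001863 mol; n(KOH) added = 0.3416 x 0.007490 = 0.002559 mol.
Base is in excess by 0.002559 - 0.001863 = 0.0006959 mol in a total volume of 0.02447 L.
[OH^-] = 0.0006959/0.02447 = 0.02844 M, so pOH = 1.55 and pH = 14.00 - 1.55 = 12.45.

12.45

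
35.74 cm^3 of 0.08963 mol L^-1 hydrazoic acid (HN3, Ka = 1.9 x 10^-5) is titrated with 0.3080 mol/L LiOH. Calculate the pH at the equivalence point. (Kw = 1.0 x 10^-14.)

n(HN3) = 0.08963 x 0.03574 = 0.003203 mol; V(LiOH) at equivalence = 0.003203/0.3080 = 0.01040 L.
At equivalence all the acid is converted to N3-; total volume = 0.03574 + 0.01040 = 0.04614 L, so [N3-] = 0.003203/0.04614 = 0.06943 M.
Kb = Kw/Ka = 1.0e-14 / 1.9 x 10^-5 = 5.26e-10.
[OH^-] = sqrt(Kb x [N3-]) = sqrt(5.26e-10 x 0.06943) = 6.04e-6 M.
pOH = 5.22, so pH = 14.00 - 5.22 = 8.78.

8.78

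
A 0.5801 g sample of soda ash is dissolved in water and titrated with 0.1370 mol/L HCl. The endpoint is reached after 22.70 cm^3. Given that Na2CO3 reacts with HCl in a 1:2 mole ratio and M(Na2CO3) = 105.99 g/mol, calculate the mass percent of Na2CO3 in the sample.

n(HCl) = 0.1370 x 0.02270 = 0.003110 mol.
n(Na2CO3) = 0.003110 / 2 = 0.001555 mol.
mass of Na2CO3 = 0.001555 x 105.99 = 0.1648 g.
% purity = 0.1648 / 0.5801 x 100 = 28.4%.

28.4%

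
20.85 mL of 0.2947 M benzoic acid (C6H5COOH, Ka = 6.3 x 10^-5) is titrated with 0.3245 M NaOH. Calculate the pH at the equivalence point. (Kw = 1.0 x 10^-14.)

n(C6H5COOH) = 0.2947 x 0.02085 = 0.006144 mol; V(NaOH) at equivalence = 0.006144/0.3245 = 0.01894 L.
At equivalence all the acid is converted to C6H5COO-; total volume = 0.02085 + 0.01894 = 0.03979 L, so [C6H5COO-] = 0.006144/0.03979 = 0.1544 M.
Kb = Kw/Ka = 1.0e-14 / 6.3 x 10^-5 = 1.59e-10.
[OH^-] = sqrt(Kb x [C6H5COO-]) = sqrt(1.59e-10 x 0.1544) = 4.95e-6 M.
pOH = 5.31, so pH = 14.00 - 5.31 = 8.69.

8.69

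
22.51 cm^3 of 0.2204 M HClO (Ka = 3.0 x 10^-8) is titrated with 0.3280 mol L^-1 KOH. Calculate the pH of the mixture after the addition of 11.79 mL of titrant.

Initial n(HClO) = 0.2204 x 0.02251 = 0.004961 mol.
n(KOH) added = 0.3280 x 0.01179 = 0.003867 mol, converting that many moles of HClO to ClO-.
Remaining n(HClO) = 0.001094 mol; n(ClO-) = 0.003867 mol.
By Henderson-Hasselbalch, pH = pKa + log([A^-]/[HA]) = 7.52 + log(0.003867/0.001094) = 7.52 + (+0.55) = 8.07.

8.07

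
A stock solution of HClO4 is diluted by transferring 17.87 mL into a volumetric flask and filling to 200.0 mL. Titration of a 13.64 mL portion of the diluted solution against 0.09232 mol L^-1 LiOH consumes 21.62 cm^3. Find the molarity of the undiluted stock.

n(LiOH) = 0.09232 x 0.02162 = 0.001996 mol.
n(HClO4) in the aliquot = 0.001996 mol.
[diluted HClO4] = 0.001996 / 0.01364 = 0.1463 M.
Dilution factor = 200.0/17.87 = 11.19, so [stock] = 0.1463 x 11.19 = 1.64 M.

1.64 M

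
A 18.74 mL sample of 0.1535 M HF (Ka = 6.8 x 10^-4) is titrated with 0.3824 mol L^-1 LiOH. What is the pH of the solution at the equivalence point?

n(HF) = 0.1535 x 0.01874 = 0.002877 mol; V(LiOH) at equivalence = 0.002877/0.3824 = 0.007522 L.
At equivalence all the acid is converted to F-; total volume = 0.01874 + 0.007522 = 0.02626 L, so [F-] = 0.002877/0.02626 = 0.1095 M.
Kb = Kw/Ka = 1.0e-14 / 6.8 x 10^-4 = 1.47e-11.
[OH^-] = sqrt(Kb x [F-]) = sqrt(1.47e-11 x 0.1095) = 1.27e-6 M.
pOH = 5.90, so pH = 14.00 - 5.90 = 8.10.

8.10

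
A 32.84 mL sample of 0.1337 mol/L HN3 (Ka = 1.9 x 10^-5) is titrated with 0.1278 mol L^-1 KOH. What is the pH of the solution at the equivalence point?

n(HN3) = 0.1337 x 0.03284 = 0.004391 mol; V(KOH) at equivalence = 0.004391/0.1278 = 0.03436 L.
At equivalence all the acid is converted to N3-; total volume = 0.03284 + 0.03436 = 0.06720 L, so [N3-] = 0.004391/0.06720 = 0.06534 M.
Kb = Kw/Ka = 1.0e-14 / 1.9 x 10^-5 = 5.26e-10.
[OH^-] = sqrt(Kb x [N3-]) = sqrt(5.26e-10 x 0.06534) = 5.86e-6 M.
pOH = 5.23, so pH = 14.00 - 5.23 = 8.77.

8.77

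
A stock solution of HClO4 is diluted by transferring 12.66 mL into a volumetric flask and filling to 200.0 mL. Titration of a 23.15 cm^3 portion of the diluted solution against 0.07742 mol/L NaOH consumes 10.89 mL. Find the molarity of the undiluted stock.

0.575 M

n(NaOH) = 0.07742 x 0.01089 = 0.0008431 mol.
n(HClO4) in the aliquot = 0.0008431 mol.
[diluted HClO4] = 0.0008431 / 0.02315 = 0.03642 M.
Dilution factor = 200.0/12.66 = 15.80, so [stock] = 0.03642 x 15.80 = 0.575 M.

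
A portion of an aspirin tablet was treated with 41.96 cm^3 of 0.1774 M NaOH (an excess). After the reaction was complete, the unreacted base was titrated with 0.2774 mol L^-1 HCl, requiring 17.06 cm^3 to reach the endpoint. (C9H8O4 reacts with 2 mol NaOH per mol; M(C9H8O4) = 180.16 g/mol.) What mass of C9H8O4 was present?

0.244 g

Total n(NaOH) added = 0.1774 x 0.04196 = 0.007444 mol.
n(HCl) used = 0.2774 x 0.01706 = 0.004732 mol, which equals the excess n(NaOH).
So n(NaOH) consumed by the sample = 0.007444 - 0.004732 = 0.002711 mol.
n(C9H8O4) = 0.002711 / 2 = 0.001356 mol.
mass = 0.001356 mol x 180.16 g/mol = 0.244 g.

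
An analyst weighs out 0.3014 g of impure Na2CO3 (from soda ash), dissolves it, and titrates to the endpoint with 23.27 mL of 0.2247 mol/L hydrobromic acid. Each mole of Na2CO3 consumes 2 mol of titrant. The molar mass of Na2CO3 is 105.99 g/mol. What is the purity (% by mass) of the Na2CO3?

91.9%

n(HBr) = 0.2247 x 0.02327 = 0.005229 mol.
n(Na2CO3) = 0.005229 / 2 = 0.002614 mol.
mass of Na2CO3 = 0.002614 x 105.99 = 0.2771 g.
% purity = 0.2771 / 0.3014 x 100 = 91.9%.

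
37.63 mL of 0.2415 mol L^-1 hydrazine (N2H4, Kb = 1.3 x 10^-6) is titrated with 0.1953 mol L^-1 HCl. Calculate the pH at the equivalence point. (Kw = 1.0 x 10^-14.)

n(N2H4) = 0.2415 x 0.03763 = 0.009088 mol; V(HCl) at equivalence = 0.009088/0.1953 = 0.04653 L.
At equivalence the base is fully converted to N2H5+; total volume = 0.08416 L, so [N2H5+] = 0.009088/0.08416 = 0.1080 M.
Ka(N2H5+) = Kw/Kb = 1.0e-14 / 1.3 x 10^-6 = 7.69e-9.
[H^+] = sqrt(Ka x [N2H5+]) = sqrt(7.69e-9 x 0.1080) = 2.88e-5 M.
pH = -log(2.88e-5) = 4.54.

4.54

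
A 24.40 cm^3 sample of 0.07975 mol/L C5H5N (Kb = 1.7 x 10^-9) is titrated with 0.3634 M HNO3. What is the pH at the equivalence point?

3.21

n(C5H5N) = 0.07975 x 0.02440 = 0.001946 mol; V(HNO3) at equivalence = 0.001946/0.3634 = 0.005355 L.
At equivalence the base is fully converted to C5H5NH+; total volume = 0.02975 L, so [C5H5NH+] = 0.001946/0.02975 = 0.06540 M.
Ka(C5H5NH+) = Kw/Kb = 1.0e-14 / 1.7 x 10^-9 = 5.88e-6.
[H^+] = sqrt(Ka x [C5H5NH+]) = sqrt(5.88e-6 x 0.06540) = 0.000620 M.
pH = -log(0.000620) = 3.21.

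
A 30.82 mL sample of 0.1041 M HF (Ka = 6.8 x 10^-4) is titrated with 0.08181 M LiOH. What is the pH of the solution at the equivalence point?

7.91

n(HF) = 0.1041 x 0.03082 = 0.003208 mol; V(LiOH) at equivalence = 0.003208/0.08181 = 0.03922 L.
At equivalence all the acid is converted to F-; total volume = 0.03082 + 0.03922 = 0.07004 L, so [F-] = 0.003208/0.07004 = 0.04581 M.
Kb = Kw/Ka = 1.0e-14 / 6.8 x 10^-4 = 1.47e-11.
[OH^-] = sqrt(Kb x [F-]) = sqrt(1.47e-11 x 0.04581) = 8.21e-7 M.
pOH = 6.09, so pH = 14.00 - 6.09 = 7.91.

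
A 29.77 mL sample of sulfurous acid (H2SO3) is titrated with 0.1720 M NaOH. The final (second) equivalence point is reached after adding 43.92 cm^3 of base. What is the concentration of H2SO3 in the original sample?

0.127 M

n(NaOH) = 0.1720 x 0.04392 = 0.007554 mol.
At the final (second) equivalence point, 2 mol OH^- react per mol H2SO3, so n(H2SO3) = 0.007554 / 2 = 0.003777 mol.
[H2SO3] = 0.003777 / 0.02977 L = 0.127 M.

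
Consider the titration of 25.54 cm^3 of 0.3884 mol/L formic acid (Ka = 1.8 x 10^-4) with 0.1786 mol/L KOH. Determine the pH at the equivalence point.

8.42

n(HCOOH) = 0.3884 x 0.02554 = 0.009920 mol; V(KOH) at equivalence = 0.009920/0.1786 = 0.05554 L.
At equivalence all the acid is converted to HCOO-; total volume = 0.02554 + 0.05554 = 0.08108 L, so [HCOO-] = 0.009920/0.08108 = 0.1223 M.
Kb = Kw/Ka = 1.0e-14 / 1.8 x 10^-4 = 5.56e-11.
[OH^-] = sqrt(Kb x [HCOO-]) = sqrt(5.56e-11 x 0.1223) = 2.61e-6 M.
pOH = 5.58, so pH = 14.00 - 5.58 = 8.42.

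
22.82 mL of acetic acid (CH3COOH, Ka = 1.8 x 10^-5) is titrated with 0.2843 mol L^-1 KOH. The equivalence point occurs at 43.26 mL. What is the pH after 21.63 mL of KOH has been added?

21.63 mL is exactly half the equivalence volume (43.26/2), i.e. the half-equivalence point.
There, n(HA) = n(A^-), so pH = pKa = -log(1.8 x 10^-5) = 4.74.

4.74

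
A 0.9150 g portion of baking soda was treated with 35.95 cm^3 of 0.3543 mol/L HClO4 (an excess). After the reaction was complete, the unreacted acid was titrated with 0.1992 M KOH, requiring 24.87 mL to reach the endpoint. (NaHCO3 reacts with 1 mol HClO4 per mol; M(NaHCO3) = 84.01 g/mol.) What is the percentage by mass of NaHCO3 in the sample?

71.5%

Total n(HClO4) added = 0.3543 x 0.03595 = 0.01274 mol.
n(KOH) used = 0.1992 x 0.02487 = 0.004954 mol, which equals the excess n(HClO4).
So n(HClO4) consumed by the sample = 0.01274 - 0.004954 = 0.007783 mol.
n(NaHCO3) = 0.007783 / 1 = 0.007783 mol.
mass NaHCO3 = 0.007783 x 84.01 = 0.6538 g, so %NaHCO3 = 0.6538/0.9150 x 100 = 71.5%.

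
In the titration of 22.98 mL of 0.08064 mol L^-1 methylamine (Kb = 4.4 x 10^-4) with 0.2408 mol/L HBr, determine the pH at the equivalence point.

n(CH3NH2) = 0.08064 x 0.02298 = 0.001853 mol; V(HBr) at equivalence = 0.001853/0.2408 = 0.007696 L.
At equivalence the base is fully converted to CH3NH3+; total volume = 0.03068 L, so [CH3NH3+] = 0.001853/0.03068 = 0.06041 M.
Ka(CH3NH3+) = Kw/Kb = 1.0e-14 / 4.4 x 10^-4 = 2.27e-11.
[H^+] = sqrt(Ka x [CH3NH3+]) = sqrt(2.27e-11 x 0.06041) = 1.17e-6 M.
pH = -log(1.17e-6) = 5.93.

5.93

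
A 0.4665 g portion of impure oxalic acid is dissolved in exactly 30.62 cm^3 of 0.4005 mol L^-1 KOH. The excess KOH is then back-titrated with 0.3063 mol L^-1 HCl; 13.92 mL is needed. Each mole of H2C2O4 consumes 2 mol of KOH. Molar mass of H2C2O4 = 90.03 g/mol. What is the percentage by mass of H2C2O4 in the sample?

77.2%

Total n(KOH) added = 0.4005 x 0.03062 = 0.01226 mol.
n(HCl) used = 0.3063 x 0.01392 = 0.004264 mol, which equals the excess n(KOH).
So n(KOH) consumed by the sample = 0.01226 - 0.004264 = 0.008000 mol.
n(H2C2O4) = 0.008000 / 2 = 0.004000 mol.
mass H2C2O4 = 0.004000 x 90.03 = 0.3601 g, so %H2C2O4 = 0.3601/0.4665 x 100 = 77.2%.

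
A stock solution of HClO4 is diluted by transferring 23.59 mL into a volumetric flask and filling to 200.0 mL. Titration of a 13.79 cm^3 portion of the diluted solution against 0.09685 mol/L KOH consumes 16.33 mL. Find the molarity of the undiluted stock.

n(KOH) = 0.09685 x 0.01633 = 0.001582 mol.
n(HClO4) in the aliquot = 0.001582 mol.
[diluted HClO4] = 0.001582 / 0.01379 = 0.1147 M.
Dilution factor = 200.0/23.59 = 8.478, so [stock] = 0.1147 x 8.478 = 0.972 M.

0.972 M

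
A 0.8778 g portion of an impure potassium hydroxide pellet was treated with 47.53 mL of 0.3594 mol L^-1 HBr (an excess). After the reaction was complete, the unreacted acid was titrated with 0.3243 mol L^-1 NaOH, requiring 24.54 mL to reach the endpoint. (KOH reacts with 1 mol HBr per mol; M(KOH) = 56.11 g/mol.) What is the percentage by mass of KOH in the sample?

Total n(HBr) added = 0.3594 x 0.04753 = 0.01708 mol.
n(NaOH) used = 0.3243 x 0.02454 = 0.007958 mol, which equals the excess n(HBr).
So n(HBr) consumed by the sample = 0.01708 - 0.007958 = 0.009124 mol.
n(KOH) = 0.009124 / 1 = 0.009124 mol.
mass KOH = 0.009124 x 56.11 = 0.5119 g, so %KOH = 0.5119/0.8778 x 100 = 58.3%.

58.3%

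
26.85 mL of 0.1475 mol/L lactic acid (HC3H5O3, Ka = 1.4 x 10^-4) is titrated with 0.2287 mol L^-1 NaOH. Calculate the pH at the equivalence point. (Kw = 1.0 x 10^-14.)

8.40

n(HC3H5O3) = 0.1475 x 0.02685 = 0.003960 mol; V(NaOH) at equivalence = 0.003960/0.2287 = 0.01732 L.
At equivalence all the acid is converted to C3H5O3-; total volume = 0.02685 + 0.01732 = 0.04417 L, so [C3H5O3-] = 0.003960/0.04417 = 0.08967 M.
Kb = Kw/Ka = 1.0e-14 / 1.4 x 10^-4 = 7.14e-11.
[OH^-] = sqrt(Kb x [C3H5O3-]) = sqrt(7.14e-11 x 0.08967) = 2.53e-6 M.
pOH = 5.60, so pH = 14.00 - 5.60 = 8.40.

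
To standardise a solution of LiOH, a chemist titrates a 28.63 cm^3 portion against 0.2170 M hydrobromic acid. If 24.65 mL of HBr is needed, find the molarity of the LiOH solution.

n(HBr) delivered = 0.2170 x 0.02465 = 0.005349 mol.
For a 1:1 reaction, n(LiOH) = 0.005349 mol.
[LiOH] = 0.005349 mol / 0.02863 L = 0.187 M.

0.187 M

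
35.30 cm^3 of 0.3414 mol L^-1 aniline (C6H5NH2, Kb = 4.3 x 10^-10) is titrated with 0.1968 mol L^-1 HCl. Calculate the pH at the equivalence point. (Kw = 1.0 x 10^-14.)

n(C6H5NH2) = 0.3414 x 0.03530 = 0.01205 mol; V(HCl) at equivalence = 0.01205/0.1968 = 0.06124 L.
At equivalence the base is fully converted to C6H5NH3+; total volume = 0.09654 L, so [C6H5NH3+] = 0.01205/0.09654 = 0.1248 M.
Ka(C6H5NH3+) = Kw/Kb = 1.0e-14 / 4.3 x 10^-10 = 2.33e-5.
[H^+] = sqrt(Ka x [C6H5NH3+]) = sqrt(2.33e-5 x 0.1248) = 0.00170 M.
pH = -log(0.00170) = 2.77.

2.77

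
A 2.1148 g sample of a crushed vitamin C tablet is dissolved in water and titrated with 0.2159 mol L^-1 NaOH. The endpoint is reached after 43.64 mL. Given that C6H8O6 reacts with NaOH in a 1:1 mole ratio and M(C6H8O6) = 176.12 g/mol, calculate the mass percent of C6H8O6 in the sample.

78.5%

n(NaOH) = 0.2159 x 0.04364 = 0.009422 mol.
n(C6H8O6) = 0.009422 / 1 = 0.009422 mol.
mass of C6H8O6 = 0.009422 x 176.12 = 1.659 g.
% purity = 1.659 / 2.1148 x 100 = 78.5%.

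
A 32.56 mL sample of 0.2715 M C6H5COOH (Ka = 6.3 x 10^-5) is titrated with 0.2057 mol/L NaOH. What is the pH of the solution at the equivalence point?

n(C6H5COOH) = 0.2715 x 0.03256 = 0.008840 mol; V(NaOH) at equivalence = 0.008840/0.2057 = 0.04298 L.
At equivalence all the acid is converted to C6H5COO-; total volume = 0.03256 + 0.04298 = 0.07554 L, so [C6H5COO-] = 0.008840/0.07554 = 0.1170 M.
Kb = Kw/Ka = 1.0e-14 / 6.3 x 10^-5 = 1.59e-10.
[OH^-] = sqrt(Kb x [C6H5COO-]) = sqrt(1.59e-10 x 0.1170) = 4.31e-6 M.
pOH = 5.37, so pH = 14.00 - 5.37 = 8.63.

8.63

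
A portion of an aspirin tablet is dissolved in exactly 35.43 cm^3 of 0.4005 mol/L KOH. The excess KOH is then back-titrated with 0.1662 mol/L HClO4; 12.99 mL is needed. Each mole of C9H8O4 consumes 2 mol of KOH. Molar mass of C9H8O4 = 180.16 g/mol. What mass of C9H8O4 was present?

Total n(KOH) added = 0.4005 x 0.03543 = 0.01419 mol.
n(HClO4) used = 0.1662 x 0.01299 = 0.002159 mol, which equals the excess n(KOH).
So n(KOH) consumed by the sample = 0.01419 - 0.002159 = 0.01203 mol.
n(C9H8O4) = 0.01203 / 2 = 0.006015 mol.
mass = 0.006015 mol x 180.16 g/mol = 1.08 g.

1.08 g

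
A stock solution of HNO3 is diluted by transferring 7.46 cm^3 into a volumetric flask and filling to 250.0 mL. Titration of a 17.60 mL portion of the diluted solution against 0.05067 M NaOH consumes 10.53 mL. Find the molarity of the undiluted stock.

1.02 M

n(NaOH) = 0.05067 x 0.01053 = 0.0005336 mol.
n(HNO3) in the aliquot = 0.0005336 mol.
[diluted HNO3] = 0.0005336 / 0.01760 = 0.03032 M.
Dilution factor = 250.0/7.460 = 33.51, so [stock] = 0.03032 x 33.51 = 1.02 M.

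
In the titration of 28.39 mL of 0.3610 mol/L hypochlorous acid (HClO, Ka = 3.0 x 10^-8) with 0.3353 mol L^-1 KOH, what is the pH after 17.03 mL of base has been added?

7.62

Initial n(HClO) = 0.3610 x 0.02839 = 0.01025 mol.
n(KOH) added = 0.3353 x 0.01703 = 0.005710 mol, converting that many moles of HClO to ClO-.
Remaining n(HClO) = 0.004539 mol; n(ClO-) = 0.005710 mol.
By Henderson-Hasselbalch, pH = pKa + log([A^-]/[HA]) = 7.52 + log(0.005710/0.004539) = 7.52 + (+0.10) = 7.62.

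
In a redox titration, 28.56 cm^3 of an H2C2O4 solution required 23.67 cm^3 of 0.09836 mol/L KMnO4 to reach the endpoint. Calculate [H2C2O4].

n(KMnO4) = 0.09836 x 0.02367 = 0.002328 mol.
From the balanced equation, 2 mol KMnO4 reacts with 5 mol H2C2O4, so n(H2C2O4) = 0.002328 x 5/2 = 0.005820 mol.
[H2C2O4] = 0.005820 / 0.02856 L = 0.204 M.

0.204 M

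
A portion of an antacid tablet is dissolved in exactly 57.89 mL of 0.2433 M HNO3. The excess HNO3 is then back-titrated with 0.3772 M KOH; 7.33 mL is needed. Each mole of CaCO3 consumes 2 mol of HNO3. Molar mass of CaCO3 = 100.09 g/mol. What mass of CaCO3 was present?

0.566 g

Total n(HNO3) added = 0.2433 x 0.05789 = 0.01408 mol.
n(KOH) used = 0.3772 x 0.007330 = 0.002765 mol, which equals the excess n(HNO3).
So n(HNO3) consumed by the sample = 0.01408 - 0.002765 = 0.01132 mol.
n(CaCO3) = 0.01132 / 2 = 0.005660 mol.
mass = 0.005660 mol x 100.09 g/mol = 0.566 g.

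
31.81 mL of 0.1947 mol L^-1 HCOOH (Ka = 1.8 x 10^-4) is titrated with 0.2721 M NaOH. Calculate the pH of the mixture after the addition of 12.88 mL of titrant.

3.86

Initial n(HCOOH) = 0.1947 x 0.03181 = 0.006193 mol.
n(NaOH) added = 0.2721 x 0.01288 = 0.003505 mol, converting that many moles of HCOOH to HCOO-.
Remaining n(HCOOH) = 0.002689 mol; n(HCOO-) = 0.003505 mol.
By Henderson-Hasselbalch, pH = pKa + log([A^-]/[HA]) = 3.74 + log(0.003505/0.002689) = 3.74 + (+0.12) = 3.86.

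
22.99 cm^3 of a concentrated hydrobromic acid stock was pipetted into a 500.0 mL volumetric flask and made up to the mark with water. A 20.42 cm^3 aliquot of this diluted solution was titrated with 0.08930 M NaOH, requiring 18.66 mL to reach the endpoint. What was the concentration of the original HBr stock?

1.77 M

n(NaOH) = 0.08930 x 0.01866 = 0.001666 mol.
n(HBr) in the aliquot = 0.001666 mol.
[diluted HBr] = 0.001666 / 0.02042 = 0.08160 M.
Dilution factor = 500.0/22.99 = 21.75, so [stock] = 0.08160 x 21.75 = 1.77 M.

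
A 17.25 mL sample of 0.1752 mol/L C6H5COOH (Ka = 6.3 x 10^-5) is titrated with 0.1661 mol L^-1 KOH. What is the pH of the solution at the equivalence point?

8.57

n(C6H5COOH) = 0.1752 x 0.01725 = 0.003022 mol; V(KOH) at equivalence = 0.003022/0.1661 = 0.01820 L.
At equivalence all the acid is converted to C6H5COO-; total volume = 0.01725 + 0.01820 = 0.03545 L, so [C6H5COO-] = 0.003022/0.03545 = 0.08526 M.
Kb = Kw/Ka = 1.0e-14 / 6.3 x 10^-5 = 1.59e-10.
[OH^-] = sqrt(Kb x [C6H5COO-]) = sqrt(1.59e-10 x 0.08526) = 3.68e-6 M.
pOH = 5.43, so pH = 14.00 - 5.43 = 8.57.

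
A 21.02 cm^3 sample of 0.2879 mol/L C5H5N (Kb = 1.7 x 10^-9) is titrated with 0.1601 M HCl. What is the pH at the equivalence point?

3.11

n(C5H5N) = 0.2879 x 0.02102 = 0.006052 mol; V(HCl) at equivalence = 0.006052/0.1601 = 0.03780 L.
At equivalence the base is fully converted to C5H5NH+; total volume = 0.05882 L, so [C5H5NH+] = 0.006052/0.05882 = 0.1029 M.
Ka(C5H5NH+) = Kw/Kb = 1.0e-14 / 1.7 x 10^-9 = 5.88e-6.
[H^+] = sqrt(Ka x [C5H5NH+]) = sqrt(5.88e-6 x 0.1029) = 0.000778 M.
pH = -log(0.000778) = 3.11.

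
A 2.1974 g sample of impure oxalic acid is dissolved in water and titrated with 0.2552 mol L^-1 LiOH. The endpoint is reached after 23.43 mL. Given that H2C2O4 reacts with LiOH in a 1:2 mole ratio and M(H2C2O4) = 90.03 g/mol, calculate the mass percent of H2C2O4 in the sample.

12.2%

n(LiOH) = 0.2552 x 0.02343 = 0.005979 mol.
n(H2C2O4) = 0.005979 / 2 = 0.002990 mol.
mass of H2C2O4 = 0.002990 x 90.03 = 0.2692 g.
% purity = 0.2692 / 2.1974 x 100 = 12.2%.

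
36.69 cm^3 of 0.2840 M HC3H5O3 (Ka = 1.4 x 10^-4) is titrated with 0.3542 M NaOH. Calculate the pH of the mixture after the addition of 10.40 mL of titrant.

3.59

Initial n(HC3H5O3) = 0.2840 x 0.03669 = 0.01042 mol.
n(NaOH) added = 0.3542 x 0.01040 = 0.003684 mol, converting that many moles of HC3H5O3 to C3H5O3-.
Remaining n(HC3H5O3) = 0.006736 mol; n(C3H5O3-) = 0.003684 mol.
By Henderson-Hasselbalch, pH = pKa + log([A^-]/[HA]) = 3.85 + log(0.003684/0.006736) = 3.85 + (-0.26) = 3.59.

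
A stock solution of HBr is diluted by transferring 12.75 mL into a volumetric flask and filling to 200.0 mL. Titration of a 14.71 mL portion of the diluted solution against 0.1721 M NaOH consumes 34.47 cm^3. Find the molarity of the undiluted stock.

6.33 M

n(NaOH) = 0.1721 x 0.03447 = 0.005932 mol.
n(HBr) in the aliquot = 0.005932 mol.
[diluted HBr] = 0.005932 / 0.01471 = 0.4033 M.
Dilution factor = 200.0/12.75 = 15.69, so [stock] = 0.4033 x 15.69 = 6.33 M.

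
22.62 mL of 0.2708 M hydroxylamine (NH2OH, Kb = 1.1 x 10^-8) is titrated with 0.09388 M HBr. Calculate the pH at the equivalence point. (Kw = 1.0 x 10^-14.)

n(NH2OH) = 0.2708 x 0.02262 = 0.006125 mol; V(HBr) at equivalence = 0.006125/0.09388 = 0.06525 L.
At equivalence the base is fully converted to NH3OH+; total volume = 0.08787 L, so [NH3OH+] = 0.006125/0.08787 = 0.06971 M.
Ka(NH3OH+) = Kw/Kb = 1.0e-14 / 1.1 x 10^-8 = 9.09e-7.
[H^+] = sqrt(Ka x [NH3OH+]) = sqrt(9.09e-7 x 0.06971) = 0.000252 M.
pH = -log(0.000252) = 3.60.

3.60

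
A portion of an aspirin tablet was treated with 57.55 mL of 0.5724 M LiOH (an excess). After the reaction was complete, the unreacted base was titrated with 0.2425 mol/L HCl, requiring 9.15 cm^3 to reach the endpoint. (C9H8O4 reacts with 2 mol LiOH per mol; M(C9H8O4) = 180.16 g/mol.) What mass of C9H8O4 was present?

Total n(LiOH) added = 0.5724 x 0.05755 = 0.03294 mol.
n(HCl) used = 0.2425 x 0.009150 = 0.002219 mol, which equals the excess n(LiOH).
So n(LiOH) consumed by the sample = 0.03294 - 0.002219 = 0.03072 mol.
n(C9H8O4) = 0.03072 / 2 = 0.01536 mol.
mass = 0.01536 mol x 180.16 g/mol = 2.77 g.

2.77 g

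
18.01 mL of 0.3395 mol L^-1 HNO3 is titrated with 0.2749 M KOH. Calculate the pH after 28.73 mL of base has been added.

n(acid) = 0.3395 x 0.01801 = 0.006114 mol; n(KOH) added = 0.2749 x 0.02873 = 0.007898 mol.
Base is in excess by 0.007898 - 0.006114 = 0.001783 mol in a total volume of 0.04674 L.
[OH^-] = 0.001783/0.04674 = 0.03816 M, so pOH = 1.42 and pH = 14.00 - 1.42 = 12.58.

12.58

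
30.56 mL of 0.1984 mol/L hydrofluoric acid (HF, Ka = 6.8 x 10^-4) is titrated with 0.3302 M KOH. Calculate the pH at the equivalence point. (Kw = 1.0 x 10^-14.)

n(HF) = 0.1984 x 0.03056 = 0.006063 mol; V(KOH) at equivalence = 0.006063/0.3302 = 0.01836 L.
At equivalence all the acid is converted to F-; total volume = 0.03056 + 0.01836 = 0.04892 L, so [F-] = 0.006063/0.04892 = 0.1239 M.
Kb = Kw/Ka = 1.0e-14 / 6.8 x 10^-4 = 1.47e-11.
[OH^-] = sqrt(Kb x [F-]) = sqrt(1.47e-11 x 0.1239) = 1.35e-6 M.
pOH = 5.87, so pH = 14.00 - 5.87 = 8.13.

8.13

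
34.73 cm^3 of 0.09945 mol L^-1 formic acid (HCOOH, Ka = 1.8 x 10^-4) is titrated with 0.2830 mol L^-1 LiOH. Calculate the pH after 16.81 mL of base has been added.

12.40

n(acid) = 0.09945 x 0.03473 = 0.003454 mol; n(LiOH) added = 0.2830 x 0.01681 = 0.004757 mol.
Base is in excess by 0.004757 - 0.003454 = 0.001303 mol in a total volume of 0.05154 L.
[OH^-] = 0.001303/0.05154 = 0.02529 M, so pOH = 1.60 and pH = 14.00 - 1.60 = 12.40.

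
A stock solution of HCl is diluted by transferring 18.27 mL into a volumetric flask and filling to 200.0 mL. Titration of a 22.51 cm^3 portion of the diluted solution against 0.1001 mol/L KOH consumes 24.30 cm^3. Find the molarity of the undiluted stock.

1.18 M

n(KOH) = 0.1001 x 0.02430 = 0.002432 mol.
n(HCl) in the aliquot = 0.002432 mol.
[diluted HCl] = 0.002432 / 0.02251 = 0.1081 M.
Dilution factor = 200.0/18.27 = 10.95, so [stock] = 0.1081 x 10.95 = 1.18 M.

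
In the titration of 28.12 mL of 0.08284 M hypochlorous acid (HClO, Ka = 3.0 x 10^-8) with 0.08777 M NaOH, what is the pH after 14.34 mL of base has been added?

Initial n(HClO) = 0.08284 x 0.02812 = 0.002329 mol.
n(NaOH) added = 0.08777 x 0.01434 = 0.001259 mol, converting that many moles of HClO to ClO-.
Remaining n(HClO) = 0.001071 mol; n(ClO-) = 0.001259 mol.
By Henderson-Hasselbalch, pH = pKa + log([A^-]/[HA]) = 7.52 + log(0.001259/0.001071) = 7.52 + (+0.07) = 7.59.

7.59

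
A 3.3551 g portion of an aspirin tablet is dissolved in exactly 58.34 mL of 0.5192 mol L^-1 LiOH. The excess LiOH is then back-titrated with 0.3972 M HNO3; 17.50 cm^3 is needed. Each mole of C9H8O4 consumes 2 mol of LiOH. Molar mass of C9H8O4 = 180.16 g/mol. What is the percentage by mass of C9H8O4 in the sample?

62.7%

Total n(LiOH) added = 0.5192 x 0.05834 = 0.03029 mol.
n(HNO3) used = 0.3972 x 0.01750 = 0.006951 mol, which equals the excess n(LiOH).
So n(LiOH) consumed by the sample = 0.03029 - 0.006951 = 0.02334 mol.
n(C9H8O4) = 0.02334 / 2 = 0.01167 mol.
mass C9H8O4 = 0.01167 x 180.16 = 2.102 g, so %C9H8O4 = 2.102/3.3551 x 100 = 62.7%.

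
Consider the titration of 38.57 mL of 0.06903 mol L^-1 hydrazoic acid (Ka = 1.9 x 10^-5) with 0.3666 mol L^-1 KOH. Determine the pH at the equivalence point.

8.74

n(HN3) = 0.06903 x 0.03857 = 0.002662 mol; V(KOH) at equivalence = 0.002662/0.3666 = 0.007263 L.
At equivalence all the acid is converted to N3-; total volume = 0.03857 + 0.007263 = 0.04583 L, so [N3-] = 0.002662/0.04583 = 0.05809 M.
Kb = Kw/Ka = 1.0e-14 / 1.9 x 10^-5 = 5.26e-10.
[OH^-] = sqrt(Kb x [N3-]) = sqrt(5.26e-10 x 0.05809) = 5.53e-6 M.
pOH = 5.26, so pH = 14.00 - 5.26 = 8.74.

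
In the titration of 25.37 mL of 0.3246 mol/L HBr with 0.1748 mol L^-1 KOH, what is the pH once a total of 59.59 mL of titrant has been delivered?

12.41

n(acid) = 0.3246 x 0.02537 = 0.008235 mol; n(KOH) added = 0.1748 x 0.05959 = 0.01042 mol.
Base is in excess by 0.01042 - 0.008235 = 0.002181 mol in a total volume of 0.08496 L.
[OH^-] = 0.002181/0.08496 = 0.02567 M, so pOH = 1.59 and pH = 14.00 - 1.59 = 12.41.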